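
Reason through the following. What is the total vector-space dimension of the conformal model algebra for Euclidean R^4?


The conformal model of R^4 uses Cl(5,1): the 4 Euclidean generators plus two extra orthogonal generators e+ (e+^2 = +1) and e- (e-^2 = -1), from which the null vectors e0, einf are built.
Number of generators m = 4 + 2 = 6.
dim Cl(p,q) = 2^m = 2^6 = 64


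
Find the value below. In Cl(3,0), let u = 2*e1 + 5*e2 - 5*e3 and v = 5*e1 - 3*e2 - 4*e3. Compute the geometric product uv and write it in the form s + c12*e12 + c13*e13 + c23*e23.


In Cl(3,0): e_i^2 = 1, e_ie_j = -e_je_i for i != j.
Scalar part = u . v = 2*5 + 5*(-3) + (-5)*(-4)
= 10 + (-15) + 20 = 15
e12 coeff = 2*(-3) - 5*5 = -6 - 25 = -31
e13 coeff = 2*(-4) - (-5)*5 = -8 - (-25) = 17
e23 coeff = 5*(-4) - (-5)*(-3) = -20 - 15 = -35
uv = 15 - 31*e12 + 17*e13 - 35*e23


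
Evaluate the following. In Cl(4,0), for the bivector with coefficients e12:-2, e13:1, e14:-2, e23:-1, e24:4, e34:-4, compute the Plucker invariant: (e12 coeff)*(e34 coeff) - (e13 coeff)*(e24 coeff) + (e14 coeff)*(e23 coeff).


Plucker relation: af - be + cd
a*f = (-2)*(-4) = 8
b*e = 1*4 = 4
c*d = (-2)*(-1) = 2
af - be + cd = 8 - 4 + 2
= 6


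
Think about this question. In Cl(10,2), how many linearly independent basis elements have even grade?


Even subalgebra dimension = 2^(n-1)
n = 10 + 2 = 12
2^(12 - 1) = 2^11 = 2048
Verification: sum of C(12,k) for even k = 1 + 66 + 495 + 924 + 495 + 66 + 1 = 2048
Result = 2048


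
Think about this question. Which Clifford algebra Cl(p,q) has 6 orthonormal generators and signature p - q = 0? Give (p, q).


We need p + q = 6 and p - q = 0.
Adding: 2p = 6 + 0 = 6, so p = 3.
Then q = 6 - 3 = 3.
(p, q) = (3, 3)


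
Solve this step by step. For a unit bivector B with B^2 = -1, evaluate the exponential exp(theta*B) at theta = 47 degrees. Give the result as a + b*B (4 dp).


For a unit bivector B with B^2 = -1, the exponential series gives
e^(theta*B) = cos(theta) + sin(theta)*B (the GA analogue of Euler's formula).
theta = 47 degrees = 0.820305 rad
cos(47 deg) = 0.6820
sin(47 deg) = 0.7314
exp(theta*B) = 0.6820 + 0.7314*B


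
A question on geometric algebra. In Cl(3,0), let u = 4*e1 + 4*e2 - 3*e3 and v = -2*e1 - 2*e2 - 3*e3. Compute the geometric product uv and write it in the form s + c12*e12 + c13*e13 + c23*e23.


In Cl(3,0): e_i^2 = 1, e_ie_j = -e_je_i for i != j.
Scalar part = u . v = 4*(-2) + 4*(-2) + (-3)*(-3)
= -8 + (-8) + 9 = -7
e12 coeff = 4*(-2) - 4*(-2) = -8 - (-8) = 0
e13 coeff = 4*(-3) - (-3)*(-2) = -12 - 6 = -18
e23 coeff = 4*(-3) - (-3)*(-2) = -12 - 6 = -18
uv = -7 + 0*e12 - 18*e13 - 18*e23


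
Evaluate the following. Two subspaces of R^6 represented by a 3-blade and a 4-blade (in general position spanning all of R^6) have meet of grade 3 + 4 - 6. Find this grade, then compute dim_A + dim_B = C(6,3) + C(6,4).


Meet grade = grade(A) + grade(B) - n
= 3 + 4 - 6 = 1
C(6,3) = 20
C(6,4) = 15
dim_A + dim_B = 20 + 15 = 35


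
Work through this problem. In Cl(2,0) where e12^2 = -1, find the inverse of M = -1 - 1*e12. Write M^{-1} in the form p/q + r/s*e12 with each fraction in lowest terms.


M = -1 - 1*e12, where e12^2 = -1.
Since M commutes with its reverse ~M = a - b*e12, M * ~M = a^2 - b^2*e12^2 = a^2 + b^2.
So M^{-1} = ~M / (a^2 + b^2) = (a - b*e12)/(a^2 + b^2).
a^2 + b^2 = 1 + 1 = 2
Scalar part = -1/2 = -1/2
Bivector coeff = 1/2 = 1/2
M^{-1} = -1/2 + 1/2*e12


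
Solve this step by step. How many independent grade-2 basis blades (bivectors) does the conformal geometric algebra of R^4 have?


The conformal model of R^4 uses Cl(5,1) with m = 4 + 2 = 6 generators.
Number of grade-2 blades = C(m, 2) = C(6, 2)
= 6*5/2 = 15


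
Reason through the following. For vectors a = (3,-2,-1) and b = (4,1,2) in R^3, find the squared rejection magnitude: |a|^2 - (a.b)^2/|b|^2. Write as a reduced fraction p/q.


|a|^2 = 3^2 + (-2)^2 + (-1)^2 = 14
|b|^2 = 4^2 + 1^2 + 2^2 = 21
a . b = 3*4 + (-2)*1 + (-1)*2 = 8
(a.b)^2 = 8^2 = 64
|rej|^2 = 14 - 64/21
= (294 - 64)/21
= 230/21
In lowest terms: 230/21


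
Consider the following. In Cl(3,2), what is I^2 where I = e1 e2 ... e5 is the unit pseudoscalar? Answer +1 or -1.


The pseudoscalar I = e1...e_n (product of all n generators) of Cl(p,q) satisfies I^2 = (-1)^(q + n(n-1)/2).
p = 3, q = 2, n = p + q = 5
n(n-1)/2 = 5 * 4 / 2 = 10
Exponent = q + n(n-1)/2 = 2 + 10 = 12
I^2 = (-1)^12 = +1


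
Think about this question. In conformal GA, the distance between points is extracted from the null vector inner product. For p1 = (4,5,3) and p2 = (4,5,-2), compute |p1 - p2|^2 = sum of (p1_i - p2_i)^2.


p1 - p2 = (0, 0, 5)
|p1 - p2|^2 = 0^2 + 0^2 + 5^2
= 0 + 0 + 25
= 25


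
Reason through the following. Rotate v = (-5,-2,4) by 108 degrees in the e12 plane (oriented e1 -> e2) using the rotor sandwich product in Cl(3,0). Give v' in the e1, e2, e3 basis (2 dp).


Rotor R = cos(54deg) - sin(54deg)*e12
Rotation angle theta = 2 * 54 = 108 degrees in the e12 plane (e1 -> e2).
The component perpendicular to the plane (e3) is invariant: v'_3 = v3 = 4.00
cos(108deg) = -0.3090, sin(108deg) = 0.9511
v'_1 = v1*cos(theta) - v2*sin(theta) = -5*(-0.3090) - (-2)*0.9511 = 3.45
v'_2 = v1*sin(theta) + v2*cos(theta) = -5*0.9511 + (-2)*(-0.3090) = -4.14
v' = 3.45*e1 - 4.14*e2 + 4.00*e3


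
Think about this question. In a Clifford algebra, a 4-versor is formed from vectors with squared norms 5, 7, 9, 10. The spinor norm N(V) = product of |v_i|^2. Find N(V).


Spinor norm N(V) = |v1|^2 * |v2|^2 * ... * |v4|^2
= 5 * 7 * 9 * 10
Running product: 5, 35, 315, 3150
N(V) = 3150


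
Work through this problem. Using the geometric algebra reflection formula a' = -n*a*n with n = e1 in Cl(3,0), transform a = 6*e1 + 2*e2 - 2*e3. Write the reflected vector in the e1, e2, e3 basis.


Reflection formula: a' = -n*a*n, with n = e1 (unit vector, n^2 = 1).
For reflection through hyperplane perp to e1:
The component along e1 flips sign, others stay.
a = (6, 2, -2)
a' = (-6, 2, -2)
a' = -6*e1 + 2*e2 - 2*e3


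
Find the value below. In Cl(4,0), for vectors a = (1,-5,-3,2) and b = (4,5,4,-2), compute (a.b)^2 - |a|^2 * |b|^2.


a . b = 1*4 + (-5)*5 + (-3)*4 + 2*(-2)
= 4 + (-25) + (-12) + (-4) = -37
|a|^2 = 1^2 + (-5)^2 + (-3)^2 + 2^2 = 39
|b|^2 = 4^2 + 5^2 + 4^2 + (-2)^2 = 61
(a.b)^2 = (-37)^2 = 1369
|a|^2 * |b|^2 = 39 * 61 = 2379
Result = 1369 - 2379 = -1010


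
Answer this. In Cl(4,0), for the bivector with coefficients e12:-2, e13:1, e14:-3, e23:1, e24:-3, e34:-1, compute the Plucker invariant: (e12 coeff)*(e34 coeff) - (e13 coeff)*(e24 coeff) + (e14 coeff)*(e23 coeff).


Plucker relation: af - be + cd
a*f = (-2)*(-1) = 2
b*e = 1*(-3) = -3
c*d = (-3)*1 = -3
af - be + cd = 2 - (-3) + (-3)
= 2


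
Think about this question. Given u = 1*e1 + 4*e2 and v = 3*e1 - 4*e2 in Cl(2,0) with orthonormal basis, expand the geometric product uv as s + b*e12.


Expand: (1*e1 + 4*e2)(3*e1 - 4*e2)
= 1*3*e1e1 + 1*(-4)*e1e2 + 4*3*e2e1 + 4*(-4)*e2e2
Using e1^2 = e2^2 = 1, e2e1 = -e1e2:
Scalar part s = 1*3 + 4*(-4) = 3 + (-16) = -13
Bivector part b = 1*(-4) - 4*3 = -4 - 12 = -16
uv = -13 - 16*e12


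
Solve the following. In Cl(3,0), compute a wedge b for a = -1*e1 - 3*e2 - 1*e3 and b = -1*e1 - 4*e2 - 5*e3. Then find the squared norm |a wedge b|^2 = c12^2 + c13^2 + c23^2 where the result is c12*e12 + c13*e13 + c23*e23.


a wedge b = (a1*b2 - a2*b1)*e12 + (a1*b3 - a3*b1)*e13 + (a2*b3 - a3*b2)*e23
e12 coeff: (-1)*(-4) - (-3)*(-1) = 4 - 3 = 1
e13 coeff: (-1)*(-5) - (-1)*(-1) = 5 - 1 = 4
e23 coeff: (-3)*(-5) - (-1)*(-4) = 15 - 4 = 11
|a wedge b|^2 = 1^2 + 4^2 + 11^2
= 1 + 16 + 121
= 138


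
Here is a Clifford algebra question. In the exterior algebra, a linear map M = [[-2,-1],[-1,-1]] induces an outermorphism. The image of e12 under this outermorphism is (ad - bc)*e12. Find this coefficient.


The outermorphism of a linear map f sends e1^e2 to f(e1)^f(e2).
f(e1) = -2*e1 - 1*e2
f(e2) = -1*e1 - 1*e2
f(e1) ^ f(e2) = (-2*e1 - 1*e2) ^ (-1*e1 - 1*e2)
= (-2)*(-1)*e12 + (-1)*(-1)*e21
= (2 - 1)*e12
= 1*e12
Coefficient = 1


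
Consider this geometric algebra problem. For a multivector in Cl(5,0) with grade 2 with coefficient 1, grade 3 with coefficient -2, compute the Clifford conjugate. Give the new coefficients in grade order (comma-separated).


Clifford conjugate sign for grade k: (-1)^(k(k+1)/2)
Grade 2: (-1)^(2*3/2) = (-1)^3 = -1, coeff 1 -> -1
Grade 3: (-1)^(3*4/2) = (-1)^6 = 1, coeff -2 -> -2
Conjugated coefficients: -1, -2


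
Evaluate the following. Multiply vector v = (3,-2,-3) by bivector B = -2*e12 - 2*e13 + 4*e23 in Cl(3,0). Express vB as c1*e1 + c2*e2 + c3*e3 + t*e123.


vB has grade-1 (vector) and grade-3 (trivector) parts: vB = (v _| B) + (v ^ B).
Vector part <vB>_1:
  e1: -v2*b12 - v3*b13 = -(-2)*(-2) - (-3)*(-2) = -10
  e2: v1*b12 - v3*b23 = (3)*(-2) - (-3)*(4) = 6
  e3: v1*b13 + v2*b23 = (3)*(-2) + (-2)*(4) = -14
Trivector part <vB>_3:
  e123: v1*b23 - v2*b13 + v3*b12 = (3)*(4) - (-2)*(-2) + (-3)*(-2) = 14
vB = -10*e1 + 6*e2 - 14*e3 + 14*e123


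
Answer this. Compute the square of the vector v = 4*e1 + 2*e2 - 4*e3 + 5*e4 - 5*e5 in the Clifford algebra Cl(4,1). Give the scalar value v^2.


v^2 = sum of c_i^2 * e_i^2
Positive signature terms (e_i^2 = +1): 4^2 + 2^2 + (-4)^2 + 5^2 = 61
Negative signature terms (e_j^2 = -1): (-5)^2 = 25
v^2 = 61 - 25 = 36


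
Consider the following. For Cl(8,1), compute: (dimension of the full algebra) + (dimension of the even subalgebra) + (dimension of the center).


n = 8 + 1 = 9
Total dim = 2^9 = 512
Even subalgebra dim = 2^8 = 256
n is odd, so center dim = 2
Sum = 512 + 256 + 2 = 770


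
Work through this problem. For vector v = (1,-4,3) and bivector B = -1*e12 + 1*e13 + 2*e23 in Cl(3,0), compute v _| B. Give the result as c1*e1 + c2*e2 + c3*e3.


Left contraction v _| B = <vB>_1 (grade-1 part of the geometric product vB).
Using e1_|e12 = e2, e2_|e12 = -e1, e1_|e13 = e3, e3_|e13 = -e1, e2_|e23 = e3, e3_|e23 = -e2:
e1 coeff: -v2*b12 - v3*b13 = -(-4)*(-1) - (3)*(1) = -7
e2 coeff: v1*b12 - v3*b23 = (1)*(-1) - (3)*(2) = -7
e3 coeff: v1*b13 + v2*b23 = (1)*(1) + (-4)*(2) = -7
v _| B = -7*e1 - 7*e2 - 7*e3


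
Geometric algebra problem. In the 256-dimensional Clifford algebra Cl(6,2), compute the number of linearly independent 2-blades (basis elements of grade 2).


Number of grade-k basis blades in Cl(p,q) with n = p + q is C(n, k).
n = 6 + 2 = 8
C(8, 2) = 8! / (2! * 6!)
= 40320 / (2 * 720)
= 28


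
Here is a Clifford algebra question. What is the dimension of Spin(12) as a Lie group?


Spin(n) double-covers SO(n); both have Lie algebra so(n) of dimension n(n-1)/2.
n = 12
n(n-1) = 12 * 11 = 132
dim Spin(12) = 132/2 = 66


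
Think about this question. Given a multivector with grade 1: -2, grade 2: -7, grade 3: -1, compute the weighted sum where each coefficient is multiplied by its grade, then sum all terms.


Grade-weighted sum = sum of grade_k * coefficient_k
1*(-2) = -2
2*(-7) = -14
3*(-1) = -3
Total = -2 + (-14) + (-3) = -19


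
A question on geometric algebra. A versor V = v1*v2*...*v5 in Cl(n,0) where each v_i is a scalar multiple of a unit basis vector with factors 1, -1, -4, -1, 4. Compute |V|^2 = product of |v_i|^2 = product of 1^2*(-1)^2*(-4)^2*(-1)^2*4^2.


Each vector v_i has |v_i|^2 = s_i^2
Squared scales: 1^2 = 1, (-1)^2 = 1, (-4)^2 = 16, (-1)^2 = 1, 4^2 = 16
|V|^2 = 1 * 1 * 16 * 1 * 16
= 256


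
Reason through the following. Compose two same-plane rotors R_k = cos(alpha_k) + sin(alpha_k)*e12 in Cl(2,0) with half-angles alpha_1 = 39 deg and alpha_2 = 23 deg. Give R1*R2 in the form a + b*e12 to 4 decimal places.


Same-plane rotors commute and their half-angles add:
R1*R2 = cos(a1 + a2) + sin(a1 + a2)*e12.
a1 + a2 = 39 + 23 = 62 deg
cos(62 deg) = 0.4695
sin(62 deg) = 0.8829
R1*R2 = 0.4695 + 0.8829*e12


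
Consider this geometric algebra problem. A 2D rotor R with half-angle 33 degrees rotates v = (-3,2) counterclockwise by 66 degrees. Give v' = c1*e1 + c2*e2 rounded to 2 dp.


Rotor R = cos(33deg) - sin(33deg)*e12
Rotation angle theta = 2 * 33 = 66 degrees
v' = R*v*~R rotates v by theta.
cos(66deg) = 0.4067, sin(66deg) = 0.9135
v'_1 = -3*cos(66deg) - 2*sin(66deg)
= -3*0.4067 - 2*0.9135
= -3.05
v'_2 = -3*sin(66deg) + 2*cos(66deg)
= -3*0.9135 + 2*0.4067
= -1.93
v' = -3.05*e1 - 1.93*e2


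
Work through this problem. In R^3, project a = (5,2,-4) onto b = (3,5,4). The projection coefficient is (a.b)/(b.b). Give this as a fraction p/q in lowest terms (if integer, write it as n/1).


Projection coefficient = (a . b) / (b . b)
a . b = 5*3 + 2*5 + (-4)*4
= 15 + 10 + (-16) = 9
b . b = 3^2 + 5^2 + 4^2
= 9 + 25 + 16 = 50
Coefficient = 9/50
In lowest terms: 9/50


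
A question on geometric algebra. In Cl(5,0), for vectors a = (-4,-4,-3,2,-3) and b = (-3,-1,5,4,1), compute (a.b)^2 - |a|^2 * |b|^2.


a . b = (-4)*(-3) + (-4)*(-1) + (-3)*5 + 2*4 + (-3)*1
= 12 + 4 + (-15) + 8 + (-3) = 6
|a|^2 = (-4)^2 + (-4)^2 + (-3)^2 + 2^2 + (-3)^2 = 54
|b|^2 = (-3)^2 + (-1)^2 + 5^2 + 4^2 + 1^2 = 52
(a.b)^2 = 6^2 = 36
|a|^2 * |b|^2 = 54 * 52 = 2808
Result = 36 - 2808 = -2772


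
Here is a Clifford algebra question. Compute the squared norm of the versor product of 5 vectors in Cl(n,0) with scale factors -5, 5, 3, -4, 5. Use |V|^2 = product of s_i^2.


Each vector v_i has |v_i|^2 = s_i^2
Squared scales: (-5)^2 = 25, 5^2 = 25, 3^2 = 9, (-4)^2 = 16, 5^2 = 25
|V|^2 = 25 * 25 * 9 * 16 * 25
= 2250000


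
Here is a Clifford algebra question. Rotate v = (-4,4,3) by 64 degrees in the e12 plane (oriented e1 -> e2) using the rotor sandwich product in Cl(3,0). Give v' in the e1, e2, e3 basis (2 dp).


Rotor R = cos(32deg) - sin(32deg)*e12
Rotation angle theta = 2 * 32 = 64 degrees in the e12 plane (e1 -> e2).
The component perpendicular to the plane (e3) is invariant: v'_3 = v3 = 3.00
cos(64deg) = 0.4384, sin(64deg) = 0.8988
v'_1 = v1*cos(theta) - v2*sin(theta) = -4*0.4384 - 4*0.8988 = -5.35
v'_2 = v1*sin(theta) + v2*cos(theta) = -4*0.8988 + 4*0.4384 = -1.84
v' = -5.35*e1 - 1.84*e2 + 3.00*e3


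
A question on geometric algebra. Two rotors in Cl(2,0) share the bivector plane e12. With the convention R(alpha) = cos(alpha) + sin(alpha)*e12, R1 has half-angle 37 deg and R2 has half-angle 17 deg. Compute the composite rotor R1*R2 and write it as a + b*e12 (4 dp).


Same-plane rotors commute and their half-angles add:
R1*R2 = cos(a1 + a2) + sin(a1 + a2)*e12.
a1 + a2 = 37 + 17 = 54 deg
cos(54 deg) = 0.5878
sin(54 deg) = 0.8090
R1*R2 = 0.5878 + 0.8090*e12


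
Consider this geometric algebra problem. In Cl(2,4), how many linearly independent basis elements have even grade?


Even subalgebra dimension = 2^(n-1)
n = 2 + 4 = 6
2^(6 - 1) = 2^5 = 32
Verification: sum of C(6,k) for even k = 1 + 15 + 15 + 1 = 32
Result = 32


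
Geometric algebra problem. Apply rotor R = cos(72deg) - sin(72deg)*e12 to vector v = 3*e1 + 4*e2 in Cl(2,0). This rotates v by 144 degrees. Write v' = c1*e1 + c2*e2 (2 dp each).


Rotor R = cos(72deg) - sin(72deg)*e12
Rotation angle theta = 2 * 72 = 144 degrees
v' = R*v*~R rotates v by theta.
cos(144deg) = -0.8090, sin(144deg) = 0.5878
v'_1 = 3*cos(144deg) - 4*sin(144deg)
= 3*(-0.8090) - 4*0.5878
= -4.78
v'_2 = 3*sin(144deg) + 4*cos(144deg)
= 3*0.5878 + 4*(-0.8090)
= -1.47
v' = -4.78*e1 - 1.47*e2


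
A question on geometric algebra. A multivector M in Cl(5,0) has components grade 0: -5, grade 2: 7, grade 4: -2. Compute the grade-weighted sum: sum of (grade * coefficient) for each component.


Grade-weighted sum = sum of grade_k * coefficient_k
0*(-5) = 0
2*7 = 14
4*(-2) = -8
Total = 0 + 14 + (-8) = 6


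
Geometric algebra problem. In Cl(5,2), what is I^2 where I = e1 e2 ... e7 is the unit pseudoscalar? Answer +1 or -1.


The pseudoscalar I = e1...e_n (product of all n generators) of Cl(p,q) satisfies I^2 = (-1)^(q + n(n-1)/2).
p = 5, q = 2, n = p + q = 7
n(n-1)/2 = 7 * 6 / 2 = 21
Exponent = q + n(n-1)/2 = 2 + 21 = 23
I^2 = (-1)^23 = -1


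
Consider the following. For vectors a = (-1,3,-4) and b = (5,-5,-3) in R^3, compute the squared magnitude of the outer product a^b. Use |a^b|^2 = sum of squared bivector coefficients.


a wedge b = (a1*b2 - a2*b1)*e12 + (a1*b3 - a3*b1)*e13 + (a2*b3 - a3*b2)*e23
e12 coeff: (-1)*(-5) - 3*5 = 5 - 15 = -10
e13 coeff: (-1)*(-3) - (-4)*5 = 3 - (-20) = 23
e23 coeff: 3*(-3) - (-4)*(-5) = -9 - 20 = -29
|a wedge b|^2 = (-10)^2 + 23^2 + (-29)^2
= 100 + 529 + 841
= 1470


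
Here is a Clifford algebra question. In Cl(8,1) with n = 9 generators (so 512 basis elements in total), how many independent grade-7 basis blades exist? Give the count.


Number of grade-k basis blades in Cl(p,q) with n = p + q is C(n, k).
n = 8 + 1 = 9
C(9, 7) = 9! / (7! * 2!)
= 362880 / (5040 * 2)
= 36


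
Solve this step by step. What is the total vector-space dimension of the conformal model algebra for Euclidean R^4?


The conformal model of R^4 uses Cl(5,1): the 4 Euclidean generators plus two extra orthogonal generators e+ (e+^2 = +1) and e- (e-^2 = -1), from which the null vectors e0, einf are built.
Number of generators m = 4 + 2 = 6.
dim Cl(p,q) = 2^m = 2^6 = 64


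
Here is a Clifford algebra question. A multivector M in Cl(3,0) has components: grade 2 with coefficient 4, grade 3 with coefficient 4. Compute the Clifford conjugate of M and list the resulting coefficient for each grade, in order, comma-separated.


Clifford conjugate sign for grade k: (-1)^(k(k+1)/2)
Grade 2: (-1)^(2*3/2) = (-1)^3 = -1, coeff 4 -> -4
Grade 3: (-1)^(3*4/2) = (-1)^6 = 1, coeff 4 -> 4
Conjugated coefficients: -4, 4


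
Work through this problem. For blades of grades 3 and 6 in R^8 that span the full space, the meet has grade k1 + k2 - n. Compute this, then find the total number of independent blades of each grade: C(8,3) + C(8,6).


Meet grade = grade(A) + grade(B) - n
= 3 + 6 - 8 = 1
C(8,3) = 56
C(8,6) = 28
dim_A + dim_B = 56 + 28 = 84


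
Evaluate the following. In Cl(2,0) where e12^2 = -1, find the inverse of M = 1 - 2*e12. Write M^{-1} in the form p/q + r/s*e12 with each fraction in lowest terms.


M = 1 - 2*e12, where e12^2 = -1.
Since M commutes with its reverse ~M = a - b*e12, M * ~M = a^2 - b^2*e12^2 = a^2 + b^2.
So M^{-1} = ~M / (a^2 + b^2) = (a - b*e12)/(a^2 + b^2).
a^2 + b^2 = 1 + 4 = 5
Scalar part = 1/5 = 1/5
Bivector coeff = 2/5 = 2/5
M^{-1} = 1/5 + 2/5*e12


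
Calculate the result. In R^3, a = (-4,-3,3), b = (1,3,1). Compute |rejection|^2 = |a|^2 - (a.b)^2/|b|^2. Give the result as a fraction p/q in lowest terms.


|a|^2 = (-4)^2 + (-3)^2 + 3^2 = 34
|b|^2 = 1^2 + 3^2 + 1^2 = 11
a . b = (-4)*1 + (-3)*3 + 3*1 = -10
(a.b)^2 = (-10)^2 = 100
|rej|^2 = 34 - 100/11
= (374 - 100)/11
= 274/11
In lowest terms: 274/11


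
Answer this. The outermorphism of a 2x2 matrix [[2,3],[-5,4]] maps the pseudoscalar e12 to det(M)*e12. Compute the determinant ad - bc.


The outermorphism of a linear map f sends e1^e2 to f(e1)^f(e2).
f(e1) = 2*e1 - 5*e2
f(e2) = 3*e1 + 4*e2
f(e1) ^ f(e2) = (2*e1 - 5*e2) ^ (3*e1 + 4*e2)
= 2*4*e12 + (-5)*3*e21
= (8 - (-15))*e12
= 23*e12
Coefficient = 23


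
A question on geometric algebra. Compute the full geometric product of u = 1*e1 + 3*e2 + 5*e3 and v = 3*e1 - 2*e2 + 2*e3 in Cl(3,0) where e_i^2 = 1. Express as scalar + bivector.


In Cl(3,0): e_i^2 = 1, e_ie_j = -e_je_i for i != j.
Scalar part = u . v = 1*3 + 3*(-2) + 5*2
= 3 + (-6) + 10 = 7
e12 coeff = 1*(-2) - 3*3 = -2 - 9 = -11
e13 coeff = 1*2 - 5*3 = 2 - 15 = -13
e23 coeff = 3*2 - 5*(-2) = 6 - (-10) = 16
uv = 7 - 11*e12 - 13*e13 + 16*e23


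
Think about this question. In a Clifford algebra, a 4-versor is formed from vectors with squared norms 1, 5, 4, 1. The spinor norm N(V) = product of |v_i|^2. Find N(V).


Spinor norm N(V) = |v1|^2 * |v2|^2 * ... * |v4|^2
= 1 * 5 * 4 * 1
Running product: 1, 5, 20, 20
N(V) = 20


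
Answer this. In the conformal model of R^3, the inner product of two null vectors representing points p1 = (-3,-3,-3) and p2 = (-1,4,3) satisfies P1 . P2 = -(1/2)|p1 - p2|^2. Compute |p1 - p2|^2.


p1 - p2 = (-2, -7, -6)
|p1 - p2|^2 = (-2)^2 + (-7)^2 + (-6)^2
= 4 + 49 + 36
= 89


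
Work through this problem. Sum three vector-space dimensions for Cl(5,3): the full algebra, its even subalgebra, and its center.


n = 5 + 3 = 8
Total dim = 2^8 = 256
Even subalgebra dim = 2^7 = 128
n is even, so center dim = 1
Sum = 256 + 128 + 1 = 385


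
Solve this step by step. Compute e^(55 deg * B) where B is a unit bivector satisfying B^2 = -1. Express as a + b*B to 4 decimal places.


For a unit bivector B with B^2 = -1, the exponential series gives
e^(theta*B) = cos(theta) + sin(theta)*B (the GA analogue of Euler's formula).
theta = 55 degrees = 0.959931 rad
cos(55 deg) = 0.5736
sin(55 deg) = 0.8192
exp(theta*B) = 0.5736 + 0.8192*B


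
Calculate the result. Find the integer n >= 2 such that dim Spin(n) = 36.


dim Spin(n) = dim so(n) = n(n-1)/2.
Solve n(n-1)/2 = 36, i.e. n^2 - n - 72 = 0.
Discriminant = 1 + 8*36 = 289
n = (1 + sqrt(289))/2 = (1 + 17)/2 = 9


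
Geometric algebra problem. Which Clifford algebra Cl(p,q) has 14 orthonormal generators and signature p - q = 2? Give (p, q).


We need p + q = 14 and p - q = 2.
Adding: 2p = 14 + 2 = 16, so p = 8.
Then q = 14 - 8 = 6.
(p, q) = (8, 6)


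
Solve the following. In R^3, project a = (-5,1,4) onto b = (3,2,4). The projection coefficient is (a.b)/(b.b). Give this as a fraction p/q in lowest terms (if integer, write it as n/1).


Projection coefficient = (a . b) / (b . b)
a . b = (-5)*3 + 1*2 + 4*4
= -15 + 2 + 16 = 3
b . b = 3^2 + 2^2 + 4^2
= 9 + 4 + 16 = 29
Coefficient = 3/29
In lowest terms: 3/29


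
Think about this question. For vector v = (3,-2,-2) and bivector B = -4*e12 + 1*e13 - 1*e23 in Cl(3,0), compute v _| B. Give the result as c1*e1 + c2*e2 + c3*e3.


Left contraction v _| B = <vB>_1 (grade-1 part of the geometric product vB).
Using e1_|e12 = e2, e2_|e12 = -e1, e1_|e13 = e3, e3_|e13 = -e1, e2_|e23 = e3, e3_|e23 = -e2:
e1 coeff: -v2*b12 - v3*b13 = -(-2)*(-4) - (-2)*(1) = -6
e2 coeff: v1*b12 - v3*b23 = (3)*(-4) - (-2)*(-1) = -14
e3 coeff: v1*b13 + v2*b23 = (3)*(1) + (-2)*(-1) = 5
v _| B = -6*e1 - 14*e2 + 5*e3


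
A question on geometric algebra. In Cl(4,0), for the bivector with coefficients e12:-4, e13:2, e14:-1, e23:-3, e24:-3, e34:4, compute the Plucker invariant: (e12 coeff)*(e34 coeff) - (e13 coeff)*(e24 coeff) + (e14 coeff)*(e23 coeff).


Plucker relation: af - be + cd
a*f = (-4)*4 = -16
b*e = 2*(-3) = -6
c*d = (-1)*(-3) = 3
af - be + cd = -16 - (-6) + 3
= -7


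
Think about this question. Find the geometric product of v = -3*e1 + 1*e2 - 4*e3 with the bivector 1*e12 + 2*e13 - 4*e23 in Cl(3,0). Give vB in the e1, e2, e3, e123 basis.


vB has grade-1 (vector) and grade-3 (trivector) parts: vB = (v _| B) + (v ^ B).
Vector part <vB>_1:
  e1: -v2*b12 - v3*b13 = -(1)*(1) - (-4)*(2) = 7
  e2: v1*b12 - v3*b23 = (-3)*(1) - (-4)*(-4) = -19
  e3: v1*b13 + v2*b23 = (-3)*(2) + (1)*(-4) = -10
Trivector part <vB>_3:
  e123: v1*b23 - v2*b13 + v3*b12 = (-3)*(-4) - (1)*(2) + (-4)*(1) = 6
vB = 7*e1 - 19*e2 - 10*e3 + 6*e123


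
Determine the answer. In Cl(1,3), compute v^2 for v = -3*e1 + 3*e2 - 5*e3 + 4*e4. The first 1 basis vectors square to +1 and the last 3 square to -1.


v^2 = sum of c_i^2 * e_i^2
Positive signature terms (e_i^2 = +1): (-3)^2 = 9
Negative signature terms (e_j^2 = -1): 3^2 + (-5)^2 + 4^2 = 50
v^2 = 9 - 50 = -41


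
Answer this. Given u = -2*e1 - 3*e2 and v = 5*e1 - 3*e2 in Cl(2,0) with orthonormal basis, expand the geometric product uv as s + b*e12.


Expand: (-2*e1 - 3*e2)(5*e1 - 3*e2)
= (-2)*5*e1e1 + (-2)*(-3)*e1e2 + (-3)*5*e2e1 + (-3)*(-3)*e2e2
Using e1^2 = e2^2 = 1, e2e1 = -e1e2:
Scalar part s = (-2)*5 + (-3)*(-3) = -10 + 9 = -1
Bivector part b = (-2)*(-3) - (-3)*5 = 6 - (-15) = 21
uv = -1 + 21*e12


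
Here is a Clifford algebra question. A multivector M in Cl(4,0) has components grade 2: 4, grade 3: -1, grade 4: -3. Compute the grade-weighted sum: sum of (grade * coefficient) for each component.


Grade-weighted sum = sum of grade_k * coefficient_k
2*4 = 8
3*(-1) = -3
4*(-3) = -12
Total = 8 + (-3) + (-12) = -7


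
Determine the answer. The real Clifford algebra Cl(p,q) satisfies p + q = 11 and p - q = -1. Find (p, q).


We need p + q = 11 and p - q = -1.
Adding: 2p = 11 + (-1) = 10, so p = 5.
Then q = 11 - 5 = 6.
(p, q) = (5, 6)


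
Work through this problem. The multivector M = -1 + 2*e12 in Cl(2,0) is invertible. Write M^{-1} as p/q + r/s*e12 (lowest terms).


M = -1 + 2*e12, where e12^2 = -1.
Since M commutes with its reverse ~M = a - b*e12, M * ~M = a^2 - b^2*e12^2 = a^2 + b^2.
So M^{-1} = ~M / (a^2 + b^2) = (a - b*e12)/(a^2 + b^2).
a^2 + b^2 = 1 + 4 = 5
Scalar part = -1/5 = -1/5
Bivector coeff = -2/5 = -2/5
M^{-1} = -1/5 - 2/5*e12


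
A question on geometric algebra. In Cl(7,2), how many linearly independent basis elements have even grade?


Even subalgebra dimension = 2^(n-1)
n = 7 + 2 = 9
2^(9 - 1) = 2^8 = 256
Verification: sum of C(9,k) for even k = 1 + 36 + 126 + 84 + 9 = 256
Result = 256


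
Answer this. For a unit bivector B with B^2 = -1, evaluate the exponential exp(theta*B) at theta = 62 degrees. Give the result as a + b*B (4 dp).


For a unit bivector B with B^2 = -1, the exponential series gives
e^(theta*B) = cos(theta) + sin(theta)*B (the GA analogue of Euler's formula).
theta = 62 degrees = 1.082104 rad
cos(62 deg) = 0.4695
sin(62 deg) = 0.8829
exp(theta*B) = 0.4695 + 0.8829*B


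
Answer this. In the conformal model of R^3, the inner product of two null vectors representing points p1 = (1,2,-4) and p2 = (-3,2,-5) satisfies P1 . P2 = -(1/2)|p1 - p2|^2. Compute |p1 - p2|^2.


p1 - p2 = (4, 0, 1)
|p1 - p2|^2 = 4^2 + 0^2 + 1^2
= 16 + 0 + 1
= 17


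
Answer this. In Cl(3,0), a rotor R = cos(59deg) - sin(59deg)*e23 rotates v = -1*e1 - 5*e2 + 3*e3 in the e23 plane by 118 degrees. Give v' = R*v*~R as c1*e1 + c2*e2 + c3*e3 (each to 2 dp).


Rotor R = cos(59deg) - sin(59deg)*e23
Rotation angle theta = 2 * 59 = 118 degrees in the e23 plane (e2 -> e3).
The component perpendicular to the plane (e1) is invariant: v'_1 = v1 = -1.00
cos(118deg) = -0.4695, sin(118deg) = 0.8829
v'_2 = v2*cos(theta) - v3*sin(theta) = -5*(-0.4695) - 3*0.8829 = -0.30
v'_3 = v2*sin(theta) + v3*cos(theta) = -5*0.8829 + 3*(-0.4695) = -5.82
v' = -1.00*e1 - 0.30*e2 - 5.82*e3


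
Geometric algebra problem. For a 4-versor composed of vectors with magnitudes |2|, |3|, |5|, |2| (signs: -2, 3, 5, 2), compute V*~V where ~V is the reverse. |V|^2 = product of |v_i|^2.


Each vector v_i has |v_i|^2 = s_i^2
Squared scales: (-2)^2 = 4, 3^2 = 9, 5^2 = 25, 2^2 = 4
|V|^2 = 4 * 9 * 25 * 4
= 3600


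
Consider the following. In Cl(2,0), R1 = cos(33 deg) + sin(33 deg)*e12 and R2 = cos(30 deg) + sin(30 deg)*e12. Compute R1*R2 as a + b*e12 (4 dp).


Same-plane rotors commute and their half-angles add:
R1*R2 = cos(a1 + a2) + sin(a1 + a2)*e12.
a1 + a2 = 33 + 30 = 63 deg
cos(63 deg) = 0.4540
sin(63 deg) = 0.8910
R1*R2 = 0.4540 + 0.8910*e12


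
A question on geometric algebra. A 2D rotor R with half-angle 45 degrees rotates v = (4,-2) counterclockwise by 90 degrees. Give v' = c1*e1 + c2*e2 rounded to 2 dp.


Rotor R = cos(45deg) - sin(45deg)*e12
Rotation angle theta = 2 * 45 = 90 degrees
v' = R*v*~R rotates v by theta.
cos(90deg) = 0.0000, sin(90deg) = 1.0000
v'_1 = 4*cos(90deg) - (-2)*sin(90deg)
= 4*0.0000 - (-2)*1.0000
= 2.00
v'_2 = 4*sin(90deg) + (-2)*cos(90deg)
= 4*1.0000 + (-2)*0.0000
= 4.00
v' = 2.00*e1 + 4.00*e2


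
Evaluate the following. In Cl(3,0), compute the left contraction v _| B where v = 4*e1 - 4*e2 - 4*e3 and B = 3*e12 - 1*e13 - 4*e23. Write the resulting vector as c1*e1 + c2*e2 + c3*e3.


Left contraction v _| B = <vB>_1 (grade-1 part of the geometric product vB).
Using e1_|e12 = e2, e2_|e12 = -e1, e1_|e13 = e3, e3_|e13 = -e1, e2_|e23 = e3, e3_|e23 = -e2:
e1 coeff: -v2*b12 - v3*b13 = -(-4)*(3) - (-4)*(-1) = 8
e2 coeff: v1*b12 - v3*b23 = (4)*(3) - (-4)*(-4) = -4
e3 coeff: v1*b13 + v2*b23 = (4)*(-1) + (-4)*(-4) = 12
v _| B = 8*e1 - 4*e2 + 12*e3


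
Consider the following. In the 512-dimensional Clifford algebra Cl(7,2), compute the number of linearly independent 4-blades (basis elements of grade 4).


Number of grade-k basis blades in Cl(p,q) with n = p + q is C(n, k).
n = 7 + 2 = 9
C(9, 4) = 9! / (4! * 5!)
= 362880 / (24 * 120)
= 126


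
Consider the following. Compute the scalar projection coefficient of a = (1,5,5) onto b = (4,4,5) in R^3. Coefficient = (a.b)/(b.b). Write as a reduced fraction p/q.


Projection coefficient = (a . b) / (b . b)
a . b = 1*4 + 5*4 + 5*5
= 4 + 20 + 25 = 49
b . b = 4^2 + 4^2 + 5^2
= 16 + 16 + 25 = 57
Coefficient = 49/57
In lowest terms: 49/57


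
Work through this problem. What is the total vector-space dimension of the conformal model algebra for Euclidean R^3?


The conformal model of R^3 uses Cl(4,1): the 3 Euclidean generators plus two extra orthogonal generators e+ (e+^2 = +1) and e- (e-^2 = -1), from which the null vectors e0, einf are built.
Number of generators m = 3 + 2 = 5.
dim Cl(p,q) = 2^m = 2^5 = 32


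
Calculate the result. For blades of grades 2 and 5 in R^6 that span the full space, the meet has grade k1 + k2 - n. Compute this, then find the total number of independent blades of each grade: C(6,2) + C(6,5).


Meet grade = grade(A) + grade(B) - n
= 2 + 5 - 6 = 1
C(6,2) = 15
C(6,5) = 6
dim_A + dim_B = 15 + 6 = 21


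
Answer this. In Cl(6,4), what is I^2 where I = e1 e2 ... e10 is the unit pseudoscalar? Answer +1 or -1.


The pseudoscalar I = e1...e_n (product of all n generators) of Cl(p,q) satisfies I^2 = (-1)^(q + n(n-1)/2).
p = 6, q = 4, n = p + q = 10
n(n-1)/2 = 10 * 9 / 2 = 45
Exponent = q + n(n-1)/2 = 4 + 45 = 49
I^2 = (-1)^49 = -1


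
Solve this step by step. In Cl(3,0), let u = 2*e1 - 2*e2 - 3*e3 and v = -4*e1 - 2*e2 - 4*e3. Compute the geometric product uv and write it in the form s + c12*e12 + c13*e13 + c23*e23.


In Cl(3,0): e_i^2 = 1, e_ie_j = -e_je_i for i != j.
Scalar part = u . v = 2*(-4) + (-2)*(-2) + (-3)*(-4)
= -8 + 4 + 12 = 8
e12 coeff = 2*(-2) - (-2)*(-4) = -4 - 8 = -12
e13 coeff = 2*(-4) - (-3)*(-4) = -8 - 12 = -20
e23 coeff = (-2)*(-4) - (-3)*(-2) = 8 - 6 = 2
uv = 8 - 12*e12 - 20*e13 + 2*e23


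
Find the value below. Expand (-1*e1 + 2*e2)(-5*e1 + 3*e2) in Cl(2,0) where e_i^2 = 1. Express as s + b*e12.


Expand: (-1*e1 + 2*e2)(-5*e1 + 3*e2)
= (-1)*(-5)*e1e1 + (-1)*3*e1e2 + 2*(-5)*e2e1 + 2*3*e2e2
Using e1^2 = e2^2 = 1, e2e1 = -e1e2:
Scalar part s = (-1)*(-5) + 2*3 = 5 + 6 = 11
Bivector part b = (-1)*3 - 2*(-5) = -3 - (-10) = 7
uv = 11 + 7*e12


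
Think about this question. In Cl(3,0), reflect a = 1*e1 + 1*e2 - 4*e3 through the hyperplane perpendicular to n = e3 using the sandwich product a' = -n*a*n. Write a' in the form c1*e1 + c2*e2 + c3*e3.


Reflection formula: a' = -n*a*n, with n = e3 (unit vector, n^2 = 1).
For reflection through hyperplane perp to e3:
The component along e3 flips sign, others stay.
a = (1, 1, -4)
a' = (1, 1, 4)
a' = 1*e1 + 1*e2 + 4*e3


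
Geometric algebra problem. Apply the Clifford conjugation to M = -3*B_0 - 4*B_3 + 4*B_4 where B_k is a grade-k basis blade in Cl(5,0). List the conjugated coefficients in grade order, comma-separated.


Clifford conjugate sign for grade k: (-1)^(k(k+1)/2)
Grade 0: (-1)^(0*1/2) = (-1)^0 = 1, coeff -3 -> -3
Grade 3: (-1)^(3*4/2) = (-1)^6 = 1, coeff -4 -> -4
Grade 4: (-1)^(4*5/2) = (-1)^10 = 1, coeff 4 -> 4
Conjugated coefficients: -3, -4, 4


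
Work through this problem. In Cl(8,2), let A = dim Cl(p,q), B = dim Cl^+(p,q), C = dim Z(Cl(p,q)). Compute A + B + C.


n = 8 + 2 = 10
Total dim = 2^10 = 1024
Even subalgebra dim = 2^9 = 512
n is even, so center dim = 1
Sum = 1024 + 512 + 1 = 1537


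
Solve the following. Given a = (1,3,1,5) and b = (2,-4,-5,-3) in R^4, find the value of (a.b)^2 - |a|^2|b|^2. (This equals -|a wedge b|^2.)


a . b = 1*2 + 3*(-4) + 1*(-5) + 5*(-3)
= 2 + (-12) + (-5) + (-15) = -30
|a|^2 = 1^2 + 3^2 + 1^2 + 5^2 = 36
|b|^2 = 2^2 + (-4)^2 + (-5)^2 + (-3)^2 = 54
(a.b)^2 = (-30)^2 = 900
|a|^2 * |b|^2 = 36 * 54 = 1944
Result = 900 - 1944 = -1044


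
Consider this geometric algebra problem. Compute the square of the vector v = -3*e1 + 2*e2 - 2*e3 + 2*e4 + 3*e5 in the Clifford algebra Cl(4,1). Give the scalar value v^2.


v^2 = sum of c_i^2 * e_i^2
Positive signature terms (e_i^2 = +1): (-3)^2 + 2^2 + (-2)^2 + 2^2 = 21
Negative signature terms (e_j^2 = -1): 3^2 = 9
v^2 = 21 - 9 = 12


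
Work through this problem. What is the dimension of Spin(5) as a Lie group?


Spin(n) double-covers SO(n); both have Lie algebra so(n) of dimension n(n-1)/2.
n = 5
n(n-1) = 5 * 4 = 20
dim Spin(5) = 20/2 = 10


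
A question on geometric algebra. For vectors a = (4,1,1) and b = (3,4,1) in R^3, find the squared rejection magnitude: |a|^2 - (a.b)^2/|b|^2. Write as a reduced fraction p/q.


|a|^2 = 4^2 + 1^2 + 1^2 = 18
|b|^2 = 3^2 + 4^2 + 1^2 = 26
a . b = 4*3 + 1*4 + 1*1 = 17
(a.b)^2 = 17^2 = 289
|rej|^2 = 18 - 289/26
= (468 - 289)/26
= 179/26
In lowest terms: 179/26


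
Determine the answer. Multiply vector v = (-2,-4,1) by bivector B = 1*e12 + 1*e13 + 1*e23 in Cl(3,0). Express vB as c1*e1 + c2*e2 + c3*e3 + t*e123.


vB has grade-1 (vector) and grade-3 (trivector) parts: vB = (v _| B) + (v ^ B).
Vector part <vB>_1:
  e1: -v2*b12 - v3*b13 = -(-4)*(1) - (1)*(1) = 3
  e2: v1*b12 - v3*b23 = (-2)*(1) - (1)*(1) = -3
  e3: v1*b13 + v2*b23 = (-2)*(1) + (-4)*(1) = -6
Trivector part <vB>_3:
  e123: v1*b23 - v2*b13 + v3*b12 = (-2)*(1) - (-4)*(1) + (1)*(1) = 3
vB = 3*e1 - 3*e2 - 6*e3 + 3*e123


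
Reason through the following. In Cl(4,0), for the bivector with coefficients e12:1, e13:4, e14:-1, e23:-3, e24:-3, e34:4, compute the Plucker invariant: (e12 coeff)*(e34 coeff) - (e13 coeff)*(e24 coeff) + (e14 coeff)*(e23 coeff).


Plucker relation: af - be + cd
a*f = 1*4 = 4
b*e = 4*(-3) = -12
c*d = (-1)*(-3) = 3
af - be + cd = 4 - (-12) + 3
= 19


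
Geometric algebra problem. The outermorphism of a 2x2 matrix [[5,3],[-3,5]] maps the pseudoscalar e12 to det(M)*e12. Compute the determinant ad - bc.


The outermorphism of a linear map f sends e1^e2 to f(e1)^f(e2).
f(e1) = 5*e1 - 3*e2
f(e2) = 3*e1 + 5*e2
f(e1) ^ f(e2) = (5*e1 - 3*e2) ^ (3*e1 + 5*e2)
= 5*5*e12 + (-3)*3*e21
= (25 - (-9))*e12
= 34*e12
Coefficient = 34


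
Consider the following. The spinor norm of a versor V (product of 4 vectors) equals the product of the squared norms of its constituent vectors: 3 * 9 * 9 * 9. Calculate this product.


Spinor norm N(V) = |v1|^2 * |v2|^2 * ... * |v4|^2
= 3 * 9 * 9 * 9
Running product: 3, 27, 243, 2187
N(V) = 2187


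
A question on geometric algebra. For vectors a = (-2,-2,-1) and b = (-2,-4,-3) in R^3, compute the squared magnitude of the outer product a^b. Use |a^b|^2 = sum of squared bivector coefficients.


a wedge b = (a1*b2 - a2*b1)*e12 + (a1*b3 - a3*b1)*e13 + (a2*b3 - a3*b2)*e23
e12 coeff: (-2)*(-4) - (-2)*(-2) = 8 - 4 = 4
e13 coeff: (-2)*(-3) - (-1)*(-2) = 6 - 2 = 4
e23 coeff: (-2)*(-3) - (-1)*(-4) = 6 - 4 = 2
|a wedge b|^2 = 4^2 + 4^2 + 2^2
= 16 + 16 + 4
= 36


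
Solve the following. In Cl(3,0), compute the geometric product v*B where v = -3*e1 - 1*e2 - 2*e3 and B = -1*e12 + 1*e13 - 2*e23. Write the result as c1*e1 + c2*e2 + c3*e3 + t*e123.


vB has grade-1 (vector) and grade-3 (trivector) parts: vB = (v _| B) + (v ^ B).
Vector part <vB>_1:
  e1: -v2*b12 - v3*b13 = -(-1)*(-1) - (-2)*(1) = 1
  e2: v1*b12 - v3*b23 = (-3)*(-1) - (-2)*(-2) = -1
  e3: v1*b13 + v2*b23 = (-3)*(1) + (-1)*(-2) = -1
Trivector part <vB>_3:
  e123: v1*b23 - v2*b13 + v3*b12 = (-3)*(-2) - (-1)*(1) + (-2)*(-1) = 9
vB = 1*e1 - 1*e2 - 1*e3 + 9*e123


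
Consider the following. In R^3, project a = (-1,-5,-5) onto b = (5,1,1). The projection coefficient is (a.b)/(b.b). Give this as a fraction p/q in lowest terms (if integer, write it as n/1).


Projection coefficient = (a . b) / (b . b)
a . b = (-1)*5 + (-5)*1 + (-5)*1
= -5 + (-5) + (-5) = -15
b . b = 5^2 + 1^2 + 1^2
= 25 + 1 + 1 = 27
Coefficient = -15/27
In lowest terms: -5/9


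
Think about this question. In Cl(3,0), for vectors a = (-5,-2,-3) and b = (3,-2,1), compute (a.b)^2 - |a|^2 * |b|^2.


a . b = (-5)*3 + (-2)*(-2) + (-3)*1
= -15 + 4 + (-3) = -14
|a|^2 = (-5)^2 + (-2)^2 + (-3)^2 = 38
|b|^2 = 3^2 + (-2)^2 + 1^2 = 14
(a.b)^2 = (-14)^2 = 196
|a|^2 * |b|^2 = 38 * 14 = 532
Result = 196 - 532 = -336


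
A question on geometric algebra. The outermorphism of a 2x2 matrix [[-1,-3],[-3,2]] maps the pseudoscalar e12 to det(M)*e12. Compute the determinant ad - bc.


The outermorphism of a linear map f sends e1^e2 to f(e1)^f(e2).
f(e1) = -1*e1 - 3*e2
f(e2) = -3*e1 + 2*e2
f(e1) ^ f(e2) = (-1*e1 - 3*e2) ^ (-3*e1 + 2*e2)
= (-1)*2*e12 + (-3)*(-3)*e21
= (-2 - 9)*e12
= -11*e12
Coefficient = -11


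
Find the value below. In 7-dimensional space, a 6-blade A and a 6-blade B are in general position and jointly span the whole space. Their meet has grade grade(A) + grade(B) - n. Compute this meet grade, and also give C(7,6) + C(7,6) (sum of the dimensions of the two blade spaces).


Meet grade = grade(A) + grade(B) - n
= 6 + 6 - 7 = 5
C(7,6) = 7
C(7,6) = 7
dim_A + dim_B = 7 + 7 = 14


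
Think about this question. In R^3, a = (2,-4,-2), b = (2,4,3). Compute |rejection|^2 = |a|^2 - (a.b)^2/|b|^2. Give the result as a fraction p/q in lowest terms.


|a|^2 = 2^2 + (-4)^2 + (-2)^2 = 24
|b|^2 = 2^2 + 4^2 + 3^2 = 29
a . b = 2*2 + (-4)*4 + (-2)*3 = -18
(a.b)^2 = (-18)^2 = 324
|rej|^2 = 24 - 324/29
= (696 - 324)/29
= 372/29
In lowest terms: 372/29


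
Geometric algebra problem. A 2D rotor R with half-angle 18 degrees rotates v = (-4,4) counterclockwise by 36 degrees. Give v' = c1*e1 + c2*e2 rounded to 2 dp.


Rotor R = cos(18deg) - sin(18deg)*e12
Rotation angle theta = 2 * 18 = 36 degrees
v' = R*v*~R rotates v by theta.
cos(36deg) = 0.8090, sin(36deg) = 0.5878
v'_1 = -4*cos(36deg) - 4*sin(36deg)
= -4*0.8090 - 4*0.5878
= -5.59
v'_2 = -4*sin(36deg) + 4*cos(36deg)
= -4*0.5878 + 4*0.8090
= 0.88
v' = -5.59*e1 + 0.88*e2


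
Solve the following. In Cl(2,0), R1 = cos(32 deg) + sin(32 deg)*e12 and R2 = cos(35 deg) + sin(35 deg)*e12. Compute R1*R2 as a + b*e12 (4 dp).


Same-plane rotors commute and their half-angles add:
R1*R2 = cos(a1 + a2) + sin(a1 + a2)*e12.
a1 + a2 = 32 + 35 = 67 deg
cos(67 deg) = 0.3907
sin(67 deg) = 0.9205
R1*R2 = 0.3907 + 0.9205*e12


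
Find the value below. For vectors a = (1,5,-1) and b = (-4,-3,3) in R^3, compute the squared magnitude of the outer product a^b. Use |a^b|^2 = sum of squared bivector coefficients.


a wedge b = (a1*b2 - a2*b1)*e12 + (a1*b3 - a3*b1)*e13 + (a2*b3 - a3*b2)*e23
e12 coeff: 1*(-3) - 5*(-4) = -3 - (-20) = 17
e13 coeff: 1*3 - (-1)*(-4) = 3 - 4 = -1
e23 coeff: 5*3 - (-1)*(-3) = 15 - 3 = 12
|a wedge b|^2 = 17^2 + (-1)^2 + 12^2
= 289 + 1 + 144
= 434


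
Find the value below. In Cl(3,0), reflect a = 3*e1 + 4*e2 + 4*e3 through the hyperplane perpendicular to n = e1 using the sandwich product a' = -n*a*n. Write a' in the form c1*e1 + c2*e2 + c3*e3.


Reflection formula: a' = -n*a*n, with n = e1 (unit vector, n^2 = 1).
For reflection through hyperplane perp to e1:
The component along e1 flips sign, others stay.
a = (3, 4, 4)
a' = (-3, 4, 4)
a' = -3*e1 + 4*e2 + 4*e3


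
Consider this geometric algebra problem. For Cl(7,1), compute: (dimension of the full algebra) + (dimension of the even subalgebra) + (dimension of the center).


n = 7 + 1 = 8
Total dim = 2^8 = 256
Even subalgebra dim = 2^7 = 128
n is even, so center dim = 1
Sum = 256 + 128 + 1 = 385


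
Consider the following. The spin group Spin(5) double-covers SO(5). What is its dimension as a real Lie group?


Spin(n) double-covers SO(n); both have Lie algebra so(n) of dimension n(n-1)/2.
n = 5
n(n-1) = 5 * 4 = 20
dim Spin(5) = 20/2 = 10


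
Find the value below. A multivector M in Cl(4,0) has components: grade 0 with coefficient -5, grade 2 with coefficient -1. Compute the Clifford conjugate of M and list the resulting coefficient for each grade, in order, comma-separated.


Clifford conjugate sign for grade k: (-1)^(k(k+1)/2)
Grade 0: (-1)^(0*1/2) = (-1)^0 = 1, coeff -5 -> -5
Grade 2: (-1)^(2*3/2) = (-1)^3 = -1, coeff -1 -> 1
Conjugated coefficients: -5, 1
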